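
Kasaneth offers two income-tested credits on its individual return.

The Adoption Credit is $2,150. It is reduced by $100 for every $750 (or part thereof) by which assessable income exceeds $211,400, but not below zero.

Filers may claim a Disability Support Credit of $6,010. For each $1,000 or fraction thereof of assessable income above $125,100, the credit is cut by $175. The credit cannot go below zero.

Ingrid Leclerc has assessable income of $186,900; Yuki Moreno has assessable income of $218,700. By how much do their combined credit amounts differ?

$1,000

Ingrid ($186,900): Adoption Credit: $186,900 is at or below the $211,400 threshold, so the full $2,150 applies. Disability Support Credit: income exceeds $125,100 by $61,800 → 62 increments × $175 = $10,850 ≥ base, so the credit is $0. total $2,150 + $0 = $2,150
Yuki ($218,700): Adoption Credit: income exceeds $211,400 by $7,300, which is 10 full-or-partial $750 increments; reduction = 10 × $100 = $1,000, leaving $1,150. Disability Support Credit: income exceeds $125,100 by $93,600 → 94 increments × $175 = $16,450 ≥ base, so the credit is $0. total $1,150 + $0 = $1,150
Difference: |$2,150 − $1,150| = $1,000.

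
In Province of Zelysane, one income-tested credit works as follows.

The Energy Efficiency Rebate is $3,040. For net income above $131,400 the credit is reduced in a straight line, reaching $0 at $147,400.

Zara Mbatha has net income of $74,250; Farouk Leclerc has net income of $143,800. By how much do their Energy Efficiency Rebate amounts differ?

Zara ($74,250): Energy Efficiency Rebate: $74,250 is at or below the $131,400 threshold, so the full $3,040 applies.
Farouk ($143,800): Energy Efficiency Rebate: $143,800 is $12,400 into a $16,000 phase-out range, leaving 3,600/16,000 of the credit: $3,040 × 3,600/16,000 = $684.
Difference: |$3,040 − $684| = $2,356.

$2,356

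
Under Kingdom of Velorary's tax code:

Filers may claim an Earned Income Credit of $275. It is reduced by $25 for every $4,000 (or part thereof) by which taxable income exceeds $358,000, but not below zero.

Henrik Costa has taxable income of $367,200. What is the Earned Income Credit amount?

$200

Earned Income Credit: income exceeds $358,000 by $9,200, which is 3 full-or-partial $4,000 increments; reduction = 3 × $25 = $75, leaving $200.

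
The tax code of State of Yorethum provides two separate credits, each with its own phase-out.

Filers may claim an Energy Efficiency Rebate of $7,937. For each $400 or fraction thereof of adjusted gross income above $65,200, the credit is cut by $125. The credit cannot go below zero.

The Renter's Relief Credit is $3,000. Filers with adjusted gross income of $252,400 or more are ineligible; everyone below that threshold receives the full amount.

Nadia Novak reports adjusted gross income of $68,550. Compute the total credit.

$9,812

Energy Efficiency Rebate: income exceeds $65,200 by $3,350, which is 9 full-or-partial $400 increments; reduction = 9 × $125 = $1,125, leaving $6,812.
Renter's Relief Credit: $68,550 is below the $252,400 cutoff, so the full $3,000 applies.
Total: $6,812 + $3,000 = $9,812.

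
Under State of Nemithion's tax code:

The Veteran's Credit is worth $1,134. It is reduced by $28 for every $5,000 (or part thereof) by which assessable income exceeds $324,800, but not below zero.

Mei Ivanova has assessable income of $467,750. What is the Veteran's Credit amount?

$322

Veteran's Credit: income exceeds $324,800 by $142,950, which is 29 full-or-partial $5,000 increments; reduction = 29 × $28 = $812, leaving $322.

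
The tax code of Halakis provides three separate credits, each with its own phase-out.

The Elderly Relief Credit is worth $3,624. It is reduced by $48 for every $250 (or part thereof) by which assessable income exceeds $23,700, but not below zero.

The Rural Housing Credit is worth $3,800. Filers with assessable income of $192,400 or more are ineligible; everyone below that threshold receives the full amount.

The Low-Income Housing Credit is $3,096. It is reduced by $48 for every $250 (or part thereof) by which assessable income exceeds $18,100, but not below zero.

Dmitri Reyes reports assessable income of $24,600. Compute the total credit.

Elderly Relief Credit: income exceeds $23,700 by $900, which is 4 full-or-partial $250 increments; reduction = 4 × $48 = $192, leaving $3,432.
Rural Housing Credit: $24,600 is below the $192,400 cutoff, so the full $3,800 applies.
Low-Income Housing Credit: income exceeds $18,100 by $6,500, which is 26 full-or-partial $250 increments; reduction = 26 × $48 = $1,248, leaving $1,848.
Total: $3,432 + $3,800 + $1,848 = $9,080.

$9,080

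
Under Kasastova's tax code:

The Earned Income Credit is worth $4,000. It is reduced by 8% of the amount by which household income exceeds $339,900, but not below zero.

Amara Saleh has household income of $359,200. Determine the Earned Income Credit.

Earned Income Credit: 8% of the $19,300 excess over $339,900 is $1,544; credit = $4,000 − $1,544 = $2,456.

$2,456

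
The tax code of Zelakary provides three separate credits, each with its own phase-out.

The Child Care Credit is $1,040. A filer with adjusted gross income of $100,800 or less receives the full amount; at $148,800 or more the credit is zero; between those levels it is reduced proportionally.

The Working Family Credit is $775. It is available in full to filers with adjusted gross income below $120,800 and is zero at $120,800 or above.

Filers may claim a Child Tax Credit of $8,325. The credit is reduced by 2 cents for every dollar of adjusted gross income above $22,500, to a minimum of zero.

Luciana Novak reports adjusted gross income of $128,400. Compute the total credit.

$6,649

Child Care Credit: $128,400 is $27,600 into a $48,000 phase-out range, leaving 20,400/48,000 of the credit: $1,040 × 20,400/48,000 = $442.
Working Family Credit: $128,400 meets or exceeds the $120,800 cutoff, so the credit is $0.
Child Tax Credit: 2% of the $105,900 excess over $22,500 is $2,118; credit = $8,325 − $2,118 = $6,207.
Total: $442 + $0 + $6,207 = $6,649.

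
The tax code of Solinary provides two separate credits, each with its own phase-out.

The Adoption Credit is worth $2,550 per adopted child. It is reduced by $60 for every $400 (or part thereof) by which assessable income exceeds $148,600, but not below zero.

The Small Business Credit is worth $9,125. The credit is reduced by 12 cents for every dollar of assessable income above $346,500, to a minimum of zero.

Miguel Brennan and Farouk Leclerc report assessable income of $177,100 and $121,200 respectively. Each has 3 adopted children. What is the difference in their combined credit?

$4,320

Miguel ($177,100): Adoption Credit: base = 3 × $2,550 = $7,650. income exceeds $148,600 by $28,500, which is 72 full-or-partial $400 increments; reduction = 72 × $60 = $4,320, leaving $3,330. Small Business Credit: $177,100 is at or below the $346,500 threshold, so the full $9,125 applies. total $3,330 + $9,125 = $12,455
Farouk ($121,200): Adoption Credit: base = 3 × $2,550 = $7,650. $121,200 is at or below the $148,600 threshold, so the full $7,650 applies. Small Business Credit: $121,200 is at or below the $346,500 threshold, so the full $9,125 applies. total $7,650 + $9,125 = $16,775
Difference: |$12,455 − $16,775| = $4,320.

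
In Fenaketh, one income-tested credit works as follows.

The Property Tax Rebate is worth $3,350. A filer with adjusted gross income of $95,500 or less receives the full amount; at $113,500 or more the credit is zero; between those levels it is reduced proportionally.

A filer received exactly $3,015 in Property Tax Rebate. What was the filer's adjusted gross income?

$3,015 is 3,015/3,350 of the full $3,350, so 335/3,350 of the $18,000 range has been used: income = $95,500 + $18,000 × 335/3,350 = $97,300.

$97,300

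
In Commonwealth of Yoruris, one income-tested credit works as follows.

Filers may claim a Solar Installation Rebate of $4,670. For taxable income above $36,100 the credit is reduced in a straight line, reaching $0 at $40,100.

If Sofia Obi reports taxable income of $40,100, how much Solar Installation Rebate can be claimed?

$0

Solar Installation Rebate: $40,100 is at or above $40,100, so the credit is $0.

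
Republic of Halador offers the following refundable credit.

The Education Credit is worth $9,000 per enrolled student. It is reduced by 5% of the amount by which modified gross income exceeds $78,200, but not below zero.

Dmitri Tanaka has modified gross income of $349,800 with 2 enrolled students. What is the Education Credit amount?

$4,420

Education Credit: base = 2 × $9,000 = $18,000. 5% of the $271,600 excess over $78,200 is $13,580; credit = $18,000 − $13,580 = $4,420.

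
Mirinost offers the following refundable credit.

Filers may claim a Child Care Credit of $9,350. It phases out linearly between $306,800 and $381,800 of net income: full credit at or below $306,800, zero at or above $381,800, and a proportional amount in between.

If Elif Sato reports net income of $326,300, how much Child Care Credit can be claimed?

Child Care Credit: $326,300 is $19,500 into a $75,000 phase-out range, leaving 55,500/75,000 of the credit: $9,350 × 55,500/75,000 = $6,919.

$6,919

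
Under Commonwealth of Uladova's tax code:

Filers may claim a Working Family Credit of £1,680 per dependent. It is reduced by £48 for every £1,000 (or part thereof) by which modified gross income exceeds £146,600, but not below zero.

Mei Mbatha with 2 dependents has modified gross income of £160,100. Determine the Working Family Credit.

£2,688

Working Family Credit: base = 2 × £1,680 = £3,360. income exceeds £146,600 by £13,500, which is 14 full-or-partial £1,000 increments; reduction = 14 × £48 = £672, leaving £2,688.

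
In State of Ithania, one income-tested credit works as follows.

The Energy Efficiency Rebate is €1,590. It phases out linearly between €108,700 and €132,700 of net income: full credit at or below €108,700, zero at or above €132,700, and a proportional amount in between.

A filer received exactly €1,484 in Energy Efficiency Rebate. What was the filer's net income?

€1,484 is 1,484/1,590 of the full €1,590, so 106/1,590 of the €24,000 range has been used: income = €108,700 + €24,000 × 106/1,590 = €110,300.

€110,300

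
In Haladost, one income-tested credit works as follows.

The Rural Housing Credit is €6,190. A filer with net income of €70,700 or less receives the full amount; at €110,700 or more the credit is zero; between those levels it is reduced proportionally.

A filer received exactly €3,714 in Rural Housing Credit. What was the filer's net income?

€3,714 is 3,714/6,190 of the full €6,190, so 2,476/6,190 of the €40,000 range has been used: income = €70,700 + €40,000 × 2,476/6,190 = €86,700.

€86,700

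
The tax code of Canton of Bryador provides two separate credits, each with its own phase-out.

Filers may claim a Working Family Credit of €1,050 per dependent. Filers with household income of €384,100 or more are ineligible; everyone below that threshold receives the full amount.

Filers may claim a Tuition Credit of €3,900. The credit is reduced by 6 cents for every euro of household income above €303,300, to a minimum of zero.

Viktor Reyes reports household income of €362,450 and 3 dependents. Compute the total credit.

Working Family Credit: base = 3 × €1,050 = €3,150. €362,450 is below the €384,100 cutoff, so the full €3,150 applies.
Tuition Credit: 6% of the €59,150 excess over €303,300 is €3,549; credit = €3,900 − €3,549 = €351.
Total: €3,150 + €351 = €3,501.

€3,501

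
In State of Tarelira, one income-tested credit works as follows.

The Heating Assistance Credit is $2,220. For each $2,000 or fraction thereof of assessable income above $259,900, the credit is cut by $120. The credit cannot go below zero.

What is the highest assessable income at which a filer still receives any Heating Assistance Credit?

After 18 increments the reduction is 18 × $120 = $2,160, leaving $60; one more increment wipes it out. Increment 18 ends at excess 18 × $2,000 = $36,000, so the highest qualifying income is $259,900 + $36,000 = $295,900.

$295,900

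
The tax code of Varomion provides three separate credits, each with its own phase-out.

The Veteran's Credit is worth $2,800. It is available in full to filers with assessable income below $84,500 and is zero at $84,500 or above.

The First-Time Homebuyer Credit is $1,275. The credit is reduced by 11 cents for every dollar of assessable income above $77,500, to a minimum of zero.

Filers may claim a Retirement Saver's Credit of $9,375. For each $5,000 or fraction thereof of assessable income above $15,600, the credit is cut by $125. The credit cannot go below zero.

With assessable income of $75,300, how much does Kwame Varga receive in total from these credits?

Veteran's Credit: $75,300 is below the $84,500 cutoff, so the full $2,800 applies.
First-Time Homebuyer Credit: $75,300 is at or below the $77,500 threshold, so the full $1,275 applies.
Retirement Saver's Credit: income exceeds $15,600 by $59,700, which is 12 full-or-partial $5,000 increments; reduction = 12 × $125 = $1,500, leaving $7,875.
Total: $2,800 + $1,275 + $7,875 = $11,950.

$11,950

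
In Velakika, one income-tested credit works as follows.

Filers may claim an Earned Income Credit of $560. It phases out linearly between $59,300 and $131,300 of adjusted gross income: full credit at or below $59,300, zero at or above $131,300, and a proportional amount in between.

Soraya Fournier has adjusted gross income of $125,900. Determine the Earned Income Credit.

$42

Earned Income Credit: $125,900 is $66,600 into a $72,000 phase-out range, leaving 5,400/72,000 of the credit: $560 × 5,400/72,000 = $42.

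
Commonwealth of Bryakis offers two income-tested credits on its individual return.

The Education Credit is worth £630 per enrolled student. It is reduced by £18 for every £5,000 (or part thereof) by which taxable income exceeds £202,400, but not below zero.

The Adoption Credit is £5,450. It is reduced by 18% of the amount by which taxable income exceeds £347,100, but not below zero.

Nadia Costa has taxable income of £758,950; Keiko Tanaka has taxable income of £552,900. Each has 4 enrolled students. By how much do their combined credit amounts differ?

Nadia (£758,950): Education Credit: base = 4 × £630 = £2,520. income exceeds £202,400 by £556,550, which is 112 full-or-partial £5,000 increments; reduction = 112 × £18 = £2,016, leaving £504. Adoption Credit: 18% of the £411,850 excess over £347,100 is £74,133 ≥ base, so the credit is £0. total £504 + £0 = £504
Keiko (£552,900): Education Credit: base = 4 × £630 = £2,520. income exceeds £202,400 by £350,500, which is 71 full-or-partial £5,000 increments; reduction = 71 × £18 = £1,278, leaving £1,242. Adoption Credit: 18% of the £205,800 excess over £347,100 is £37,044 ≥ base, so the credit is £0. total £1,242 + £0 = £1,242
Difference: |£504 − £1,242| = £738.

£738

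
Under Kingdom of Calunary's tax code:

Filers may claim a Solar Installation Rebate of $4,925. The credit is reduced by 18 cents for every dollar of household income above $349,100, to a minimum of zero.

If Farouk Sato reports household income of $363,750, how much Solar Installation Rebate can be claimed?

Solar Installation Rebate: 18% of the $14,650 excess over $349,100 is $2,637; credit = $4,925 − $2,637 = $2,288.

$2,288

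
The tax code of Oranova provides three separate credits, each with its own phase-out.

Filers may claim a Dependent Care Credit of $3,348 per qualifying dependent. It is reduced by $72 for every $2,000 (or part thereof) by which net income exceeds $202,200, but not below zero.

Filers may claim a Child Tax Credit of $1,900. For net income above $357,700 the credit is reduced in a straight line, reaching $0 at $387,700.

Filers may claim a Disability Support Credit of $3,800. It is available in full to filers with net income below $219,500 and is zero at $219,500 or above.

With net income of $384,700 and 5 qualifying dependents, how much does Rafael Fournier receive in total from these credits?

$10,306

Dependent Care Credit: base = 5 × $3,348 = $16,740. income exceeds $202,200 by $182,500, which is 92 full-or-partial $2,000 increments; reduction = 92 × $72 = $6,624, leaving $10,116.
Child Tax Credit: $384,700 is $27,000 into a $30,000 phase-out range, leaving 3,000/30,000 of the credit: $1,900 × 3,000/30,000 = $190.
Disability Support Credit: $384,700 meets or exceeds the $219,500 cutoff, so the credit is $0.
Total: $10,116 + $190 + $0 = $10,306.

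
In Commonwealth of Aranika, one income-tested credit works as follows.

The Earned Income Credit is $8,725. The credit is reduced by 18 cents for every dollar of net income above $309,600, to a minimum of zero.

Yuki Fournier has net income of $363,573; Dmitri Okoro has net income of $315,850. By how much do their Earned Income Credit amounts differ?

$7,600

Yuki ($363,573): Earned Income Credit: 18% of the $53,973 excess over $309,600 is $9,715.14 ≥ base, so the credit is $0.
Dmitri ($315,850): Earned Income Credit: 18% of the $6,250 excess over $309,600 is $1,125; credit = $8,725 − $1,125 = $7,600.
Difference: |$0 − $7,600| = $7,600.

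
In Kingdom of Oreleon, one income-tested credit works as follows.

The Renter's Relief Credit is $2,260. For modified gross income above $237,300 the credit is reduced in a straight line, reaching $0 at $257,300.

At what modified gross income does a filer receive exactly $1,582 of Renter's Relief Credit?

$1,582 is 1,582/2,260 of the full $2,260, so 678/2,260 of the $20,000 range has been used: income = $237,300 + $20,000 × 678/2,260 = $243,300.

$243,300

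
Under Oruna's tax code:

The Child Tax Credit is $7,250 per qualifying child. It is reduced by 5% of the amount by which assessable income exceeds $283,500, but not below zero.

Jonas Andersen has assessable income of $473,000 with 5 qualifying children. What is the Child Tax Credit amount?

$26,775

Child Tax Credit: base = 5 × $7,250 = $36,250. 5% of the $189,500 excess over $283,500 is $9,475; credit = $36,250 − $9,475 = $26,775.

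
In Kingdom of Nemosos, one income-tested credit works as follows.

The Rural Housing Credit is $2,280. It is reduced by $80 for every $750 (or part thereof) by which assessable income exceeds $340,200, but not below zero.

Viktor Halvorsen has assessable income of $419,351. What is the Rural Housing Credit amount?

$0

Rural Housing Credit: income exceeds $340,200 by $79,151 → 106 increments × $80 = $8,480 ≥ base, so the credit is $0.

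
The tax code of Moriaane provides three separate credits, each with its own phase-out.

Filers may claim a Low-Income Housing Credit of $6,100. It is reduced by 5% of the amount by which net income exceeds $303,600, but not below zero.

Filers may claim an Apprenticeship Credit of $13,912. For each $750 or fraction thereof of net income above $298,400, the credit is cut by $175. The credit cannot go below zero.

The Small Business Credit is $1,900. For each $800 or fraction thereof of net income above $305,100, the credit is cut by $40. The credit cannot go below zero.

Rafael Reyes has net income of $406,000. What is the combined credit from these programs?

Low-Income Housing Credit: 5% of the $102,400 excess over $303,600 is $5,120; credit = $6,100 − $5,120 = $980.
Apprenticeship Credit: income exceeds $298,400 by $107,600 → 144 increments × $175 = $25,200 ≥ base, so the credit is $0.
Small Business Credit: income exceeds $305,100 by $100,900 → 127 increments × $40 = $5,080 ≥ base, so the credit is $0.
Total: $980 + $0 + $0 = $980.

$980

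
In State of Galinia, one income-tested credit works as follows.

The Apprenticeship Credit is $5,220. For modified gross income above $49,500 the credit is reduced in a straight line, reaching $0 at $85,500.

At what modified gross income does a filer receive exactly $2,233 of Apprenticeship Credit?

$70,100

$2,233 is 2,233/5,220 of the full $5,220, so 2,987/5,220 of the $36,000 range has been used: income = $49,500 + $36,000 × 2,987/5,220 = $70,100.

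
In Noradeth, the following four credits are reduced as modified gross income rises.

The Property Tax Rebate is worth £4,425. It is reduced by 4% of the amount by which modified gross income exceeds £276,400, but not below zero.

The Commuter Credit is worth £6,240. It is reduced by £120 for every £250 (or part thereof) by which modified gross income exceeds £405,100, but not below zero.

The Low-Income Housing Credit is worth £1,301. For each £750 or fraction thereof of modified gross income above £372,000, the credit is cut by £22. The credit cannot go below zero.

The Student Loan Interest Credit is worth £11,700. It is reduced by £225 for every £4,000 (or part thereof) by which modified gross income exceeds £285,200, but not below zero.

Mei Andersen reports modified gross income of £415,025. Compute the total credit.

Property Tax Rebate: 4% of the £138,625 excess over £276,400 is £5,545 ≥ base, so the credit is £0.
Commuter Credit: income exceeds £405,100 by £9,925, which is 40 full-or-partial £250 increments; reduction = 40 × £120 = £4,800, leaving £1,440.
Low-Income Housing Credit: income exceeds £372,000 by £43,025, which is 58 full-or-partial £750 increments; reduction = 58 × £22 = £1,276, leaving £25.
Student Loan Interest Credit: income exceeds £285,200 by £129,825, which is 33 full-or-partial £4,000 increments; reduction = 33 × £225 = £7,425, leaving £4,275.
Total: £0 + £1,440 + £25 + £4,275 = £5,740.

£5,740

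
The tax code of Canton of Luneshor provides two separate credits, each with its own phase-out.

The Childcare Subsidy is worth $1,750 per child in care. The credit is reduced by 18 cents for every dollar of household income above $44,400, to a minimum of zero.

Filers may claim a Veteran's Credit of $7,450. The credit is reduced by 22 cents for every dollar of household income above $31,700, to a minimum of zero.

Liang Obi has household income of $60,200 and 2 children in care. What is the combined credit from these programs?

Childcare Subsidy: base = 2 × $1,750 = $3,500. 18% of the $15,800 excess over $44,400 is $2,844; credit = $3,500 − $2,844 = $656.
Veteran's Credit: 22% of the $28,500 excess over $31,700 is $6,270; credit = $7,450 − $6,270 = $1,180.
Total: $656 + $1,180 = $1,836.

$1,836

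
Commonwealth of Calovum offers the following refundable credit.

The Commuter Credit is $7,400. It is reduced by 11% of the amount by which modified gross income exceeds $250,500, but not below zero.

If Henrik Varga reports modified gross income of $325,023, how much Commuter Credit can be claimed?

Commuter Credit: 11% of the $74,523 excess over $250,500 is $8,197.53 ≥ base, so the credit is $0.

$0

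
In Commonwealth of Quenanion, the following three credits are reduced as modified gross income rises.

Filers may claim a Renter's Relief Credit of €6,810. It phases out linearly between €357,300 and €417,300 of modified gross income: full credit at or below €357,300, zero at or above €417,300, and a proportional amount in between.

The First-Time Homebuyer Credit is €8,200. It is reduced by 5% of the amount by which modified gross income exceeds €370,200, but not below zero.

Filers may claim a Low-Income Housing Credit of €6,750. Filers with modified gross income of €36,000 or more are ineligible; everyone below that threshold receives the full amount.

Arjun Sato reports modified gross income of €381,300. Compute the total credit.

Renter's Relief Credit: €381,300 is €24,000 into a €60,000 phase-out range, leaving 36,000/60,000 of the credit: €6,810 × 36,000/60,000 = €4,086.
First-Time Homebuyer Credit: 5% of the €11,100 excess over €370,200 is €555; credit = €8,200 − €555 = €7,645.
Low-Income Housing Credit: €381,300 meets or exceeds the €36,000 cutoff, so the credit is €0.
Total: €4,086 + €7,645 + €0 = €11,731.

€11,731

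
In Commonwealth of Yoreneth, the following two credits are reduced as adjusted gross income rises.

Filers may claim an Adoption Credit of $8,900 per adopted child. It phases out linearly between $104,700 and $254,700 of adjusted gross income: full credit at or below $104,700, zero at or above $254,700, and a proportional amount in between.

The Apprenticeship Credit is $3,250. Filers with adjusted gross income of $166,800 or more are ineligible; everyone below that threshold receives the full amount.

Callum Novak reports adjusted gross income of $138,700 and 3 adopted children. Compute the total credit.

Adoption Credit: base = 3 × $8,900 = $26,700. $138,700 is $34,000 into a $150,000 phase-out range, leaving 116,000/150,000 of the credit: $26,700 × 116,000/150,000 = $20,648.
Apprenticeship Credit: $138,700 is below the $166,800 cutoff, so the full $3,250 applies.
Total: $20,648 + $3,250 = $23,898.

$23,898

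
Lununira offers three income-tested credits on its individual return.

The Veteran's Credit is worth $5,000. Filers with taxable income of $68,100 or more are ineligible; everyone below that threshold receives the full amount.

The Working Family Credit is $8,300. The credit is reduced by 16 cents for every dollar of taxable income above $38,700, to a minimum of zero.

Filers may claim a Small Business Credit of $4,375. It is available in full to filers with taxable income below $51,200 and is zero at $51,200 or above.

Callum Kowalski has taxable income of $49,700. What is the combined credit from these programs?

$15,915

Veteran's Credit: $49,700 is below the $68,100 cutoff, so the full $5,000 applies.
Working Family Credit: 16% of the $11,000 excess over $38,700 is $1,760; credit = $8,300 − $1,760 = $6,540.
Small Business Credit: $49,700 is below the $51,200 cutoff, so the full $4,375 applies.
Total: $5,000 + $6,540 + $4,375 = $15,915.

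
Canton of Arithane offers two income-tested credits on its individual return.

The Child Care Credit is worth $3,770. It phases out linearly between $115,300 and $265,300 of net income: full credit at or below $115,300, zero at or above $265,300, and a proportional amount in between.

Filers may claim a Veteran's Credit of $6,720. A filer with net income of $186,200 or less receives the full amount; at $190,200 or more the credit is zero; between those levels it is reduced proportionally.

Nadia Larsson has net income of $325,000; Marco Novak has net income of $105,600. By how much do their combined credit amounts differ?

$10,490

Nadia ($325,000): Child Care Credit: $325,000 is at or above $265,300, so the credit is $0. Veteran's Credit: $325,000 is at or above $190,200, so the credit is $0. total $0 + $0 = $0
Marco ($105,600): Child Care Credit: $105,600 is at or below the $115,300 threshold, so the full $3,770 applies. Veteran's Credit: $105,600 is at or below the $186,200 threshold, so the full $6,720 applies. total $3,770 + $6,720 = $10,490
Difference: |$0 − $10,490| = $10,490.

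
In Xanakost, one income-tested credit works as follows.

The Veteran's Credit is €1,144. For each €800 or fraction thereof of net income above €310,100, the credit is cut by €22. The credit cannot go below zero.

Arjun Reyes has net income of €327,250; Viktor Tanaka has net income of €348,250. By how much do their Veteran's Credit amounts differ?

€572

Arjun (€327,250): Veteran's Credit: income exceeds €310,100 by €17,150, which is 22 full-or-partial €800 increments; reduction = 22 × €22 = €484, leaving €660.
Viktor (€348,250): Veteran's Credit: income exceeds €310,100 by €38,150, which is 48 full-or-partial €800 increments; reduction = 48 × €22 = €1,056, leaving €88.
Difference: |€660 − €88| = €572.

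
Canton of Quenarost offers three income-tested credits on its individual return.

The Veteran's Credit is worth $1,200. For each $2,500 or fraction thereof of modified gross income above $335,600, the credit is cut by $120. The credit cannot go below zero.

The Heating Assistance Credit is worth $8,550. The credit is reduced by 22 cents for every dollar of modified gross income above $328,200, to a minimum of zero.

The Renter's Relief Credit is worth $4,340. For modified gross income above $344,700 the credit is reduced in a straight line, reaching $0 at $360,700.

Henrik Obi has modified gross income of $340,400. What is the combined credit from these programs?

$11,166

Veteran's Credit: income exceeds $335,600 by $4,800, which is 2 full-or-partial $2,500 increments; reduction = 2 × $120 = $240, leaving $960.
Heating Assistance Credit: 22% of the $12,200 excess over $328,200 is $2,684; credit = $8,550 − $2,684 = $5,866.
Renter's Relief Credit: $340,400 is at or below the $344,700 threshold, so the full $4,340 applies.
Total: $960 + $5,866 + $4,340 = $11,166.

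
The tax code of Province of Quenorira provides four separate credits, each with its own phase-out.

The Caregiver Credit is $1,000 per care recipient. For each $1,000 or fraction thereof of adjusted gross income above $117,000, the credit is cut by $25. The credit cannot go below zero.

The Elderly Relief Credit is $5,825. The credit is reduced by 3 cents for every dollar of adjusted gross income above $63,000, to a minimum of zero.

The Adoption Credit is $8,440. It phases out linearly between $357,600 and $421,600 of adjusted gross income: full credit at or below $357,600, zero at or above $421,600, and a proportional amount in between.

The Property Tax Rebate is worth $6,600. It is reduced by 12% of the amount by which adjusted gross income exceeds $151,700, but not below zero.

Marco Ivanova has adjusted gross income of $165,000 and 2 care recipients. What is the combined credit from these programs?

$17,009

Caregiver Credit: base = 2 × $1,000 = $2,000. income exceeds $117,000 by $48,000, which is 48 full-or-partial $1,000 increments; reduction = 48 × $25 = $1,200, leaving $800.
Elderly Relief Credit: 3% of the $102,000 excess over $63,000 is $3,060; credit = $5,825 − $3,060 = $2,765.
Adoption Credit: $165,000 is at or below the $357,600 threshold, so the full $8,440 applies.
Property Tax Rebate: 12% of the $13,300 excess over $151,700 is $1,596; credit = $6,600 − $1,596 = $5,004.
Total: $800 + $2,765 + $8,440 + $5,004 = $17,009.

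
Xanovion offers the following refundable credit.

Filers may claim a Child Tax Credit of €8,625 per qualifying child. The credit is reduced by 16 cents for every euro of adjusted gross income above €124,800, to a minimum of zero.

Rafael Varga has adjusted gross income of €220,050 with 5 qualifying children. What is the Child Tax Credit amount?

Child Tax Credit: base = 5 × €8,625 = €43,125. 16% of the €95,250 excess over €124,800 is €15,240; credit = €43,125 − €15,240 = €27,885.

€27,885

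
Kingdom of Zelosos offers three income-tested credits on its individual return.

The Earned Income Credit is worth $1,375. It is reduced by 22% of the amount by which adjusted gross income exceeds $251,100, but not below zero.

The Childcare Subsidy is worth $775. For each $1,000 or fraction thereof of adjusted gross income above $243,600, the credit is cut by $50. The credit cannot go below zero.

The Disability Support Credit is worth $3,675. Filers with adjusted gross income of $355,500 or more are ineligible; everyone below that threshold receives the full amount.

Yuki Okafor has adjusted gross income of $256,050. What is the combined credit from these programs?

$4,086

Earned Income Credit: 22% of the $4,950 excess over $251,100 is $1,089; credit = $1,375 − $1,089 = $286.
Childcare Subsidy: income exceeds $243,600 by $12,450, which is 13 full-or-partial $1,000 increments; reduction = 13 × $50 = $650, leaving $125.
Disability Support Credit: $256,050 is below the $355,500 cutoff, so the full $3,675 applies.
Total: $286 + $125 + $3,675 = $4,086.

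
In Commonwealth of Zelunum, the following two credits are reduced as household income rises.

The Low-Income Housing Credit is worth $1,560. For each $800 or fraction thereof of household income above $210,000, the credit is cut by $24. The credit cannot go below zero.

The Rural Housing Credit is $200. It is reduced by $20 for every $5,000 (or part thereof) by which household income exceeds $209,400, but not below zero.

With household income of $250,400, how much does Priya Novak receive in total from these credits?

Low-Income Housing Credit: income exceeds $210,000 by $40,400, which is 51 full-or-partial $800 increments; reduction = 51 × $24 = $1,224, leaving $336.
Rural Housing Credit: income exceeds $209,400 by $41,000, which is 9 full-or-partial $5,000 increments; reduction = 9 × $20 = $180, leaving $20.
Total: $336 + $20 = $356.

$356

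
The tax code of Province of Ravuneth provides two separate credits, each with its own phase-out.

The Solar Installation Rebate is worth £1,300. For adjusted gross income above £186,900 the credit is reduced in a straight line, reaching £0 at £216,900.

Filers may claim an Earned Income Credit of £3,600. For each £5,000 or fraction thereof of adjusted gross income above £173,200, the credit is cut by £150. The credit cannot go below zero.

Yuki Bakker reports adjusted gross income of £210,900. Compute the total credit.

£2,660

Solar Installation Rebate: £210,900 is £24,000 into a £30,000 phase-out range, leaving 6,000/30,000 of the credit: £1,300 × 6,000/30,000 = £260.
Earned Income Credit: income exceeds £173,200 by £37,700, which is 8 full-or-partial £5,000 increments; reduction = 8 × £150 = £1,200, leaving £2,400.
Total: £260 + £2,400 = £2,660.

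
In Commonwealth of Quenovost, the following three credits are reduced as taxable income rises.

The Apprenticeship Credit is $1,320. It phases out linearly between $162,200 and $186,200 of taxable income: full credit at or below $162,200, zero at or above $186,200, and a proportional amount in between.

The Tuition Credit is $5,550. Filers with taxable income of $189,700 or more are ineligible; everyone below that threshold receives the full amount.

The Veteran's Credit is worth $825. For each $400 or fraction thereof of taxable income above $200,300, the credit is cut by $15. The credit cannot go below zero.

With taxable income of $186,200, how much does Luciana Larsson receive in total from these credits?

Apprenticeship Credit: $186,200 is at or above $186,200, so the credit is $0.
Tuition Credit: $186,200 is below the $189,700 cutoff, so the full $5,550 applies.
Veteran's Credit: $186,200 is at or below the $200,300 threshold, so the full $825 applies.
Total: $0 + $5,550 + $825 = $6,375.

$6,375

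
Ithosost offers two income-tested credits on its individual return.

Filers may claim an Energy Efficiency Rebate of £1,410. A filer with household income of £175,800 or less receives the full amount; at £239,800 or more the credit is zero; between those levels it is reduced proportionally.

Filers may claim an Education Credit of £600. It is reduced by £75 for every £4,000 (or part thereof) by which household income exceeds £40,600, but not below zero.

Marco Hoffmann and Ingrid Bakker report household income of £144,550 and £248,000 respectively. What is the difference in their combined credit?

Marco (£144,550): Energy Efficiency Rebate: £144,550 is at or below the £175,800 threshold, so the full £1,410 applies. Education Credit: income exceeds £40,600 by £103,950 → 26 increments × £75 = £1,950 ≥ base, so the credit is £0. total £1,410 + £0 = £1,410
Ingrid (£248,000): Energy Efficiency Rebate: £248,000 is at or above £239,800, so the credit is £0. Education Credit: income exceeds £40,600 by £207,400 → 52 increments × £75 = £3,900 ≥ base, so the credit is £0. total £0 + £0 = £0
Difference: |£1,410 − £0| = £1,410.

£1,410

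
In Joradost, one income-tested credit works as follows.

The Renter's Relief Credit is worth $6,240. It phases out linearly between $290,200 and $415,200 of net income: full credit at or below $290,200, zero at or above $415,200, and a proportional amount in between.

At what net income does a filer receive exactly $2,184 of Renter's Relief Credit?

$371,450

$2,184 is 2,184/6,240 of the full $6,240, so 4,056/6,240 of the $125,000 range has been used: income = $290,200 + $125,000 × 4,056/6,240 = $371,450.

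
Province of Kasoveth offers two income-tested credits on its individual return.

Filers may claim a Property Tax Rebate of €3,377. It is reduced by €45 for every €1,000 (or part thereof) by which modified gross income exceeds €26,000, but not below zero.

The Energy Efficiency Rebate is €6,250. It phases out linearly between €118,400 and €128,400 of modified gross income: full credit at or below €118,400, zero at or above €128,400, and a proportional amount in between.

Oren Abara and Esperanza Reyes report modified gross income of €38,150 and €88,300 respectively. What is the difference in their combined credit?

€2,250

Oren (€38,150): Property Tax Rebate: income exceeds €26,000 by €12,150, which is 13 full-or-partial €1,000 increments; reduction = 13 × €45 = €585, leaving €2,792. Energy Efficiency Rebate: €38,150 is at or below the €118,400 threshold, so the full €6,250 applies. total €2,792 + €6,250 = €9,042
Esperanza (€88,300): Property Tax Rebate: income exceeds €26,000 by €62,300, which is 63 full-or-partial €1,000 increments; reduction = 63 × €45 = €2,835, leaving €542. Energy Efficiency Rebate: €88,300 is at or below the €118,400 threshold, so the full €6,250 applies. total €542 + €6,250 = €6,792
Difference: |€9,042 − €6,792| = €2,250.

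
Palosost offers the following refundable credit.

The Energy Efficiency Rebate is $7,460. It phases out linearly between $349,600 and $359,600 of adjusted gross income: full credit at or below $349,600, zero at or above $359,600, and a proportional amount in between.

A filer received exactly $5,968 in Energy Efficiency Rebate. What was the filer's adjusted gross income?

$351,600

$5,968 is 5,968/7,460 of the full $7,460, so 1,492/7,460 of the $10,000 range has been used: income = $349,600 + $10,000 × 1,492/7,460 = $351,600.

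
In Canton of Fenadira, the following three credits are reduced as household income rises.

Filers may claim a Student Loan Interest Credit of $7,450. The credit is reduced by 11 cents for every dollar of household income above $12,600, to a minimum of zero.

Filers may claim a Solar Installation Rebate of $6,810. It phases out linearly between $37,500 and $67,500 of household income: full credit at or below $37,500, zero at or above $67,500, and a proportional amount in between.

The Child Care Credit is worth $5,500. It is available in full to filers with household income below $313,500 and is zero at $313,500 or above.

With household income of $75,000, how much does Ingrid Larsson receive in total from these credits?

$6,086

Student Loan Interest Credit: 11% of the $62,400 excess over $12,600 is $6,864; credit = $7,450 − $6,864 = $586.
Solar Installation Rebate: $75,000 is at or above $67,500, so the credit is $0.
Child Care Credit: $75,000 is below the $313,500 cutoff, so the full $5,500 applies.
Total: $586 + $0 + $5,500 = $6,086.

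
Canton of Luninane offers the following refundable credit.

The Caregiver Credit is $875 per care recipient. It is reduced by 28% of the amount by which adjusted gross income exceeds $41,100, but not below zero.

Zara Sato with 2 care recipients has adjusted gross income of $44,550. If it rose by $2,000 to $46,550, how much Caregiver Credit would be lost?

At $44,550 — base = 2 × $875 = $1,750. 28% of the $3,450 excess over $41,100 is $966; credit = $1,750 − $966 = $784.
At $46,550 — base = 2 × $875 = $1,750. 28% of the $5,450 excess over $41,100 is $1,526; credit = $1,750 − $1,526 = $224.
Lost: $784 − $224 = $560.

$560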